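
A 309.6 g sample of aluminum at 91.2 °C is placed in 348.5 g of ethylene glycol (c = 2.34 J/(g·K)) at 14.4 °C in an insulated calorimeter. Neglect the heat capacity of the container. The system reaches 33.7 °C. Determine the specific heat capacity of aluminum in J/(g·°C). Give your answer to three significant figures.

q_gained = (348.5 × 2.34) × (33.7 − 14.4) = 15740 J
q_lost = 309.6 × c × (91.2 − 33.7) = 17802 c
Set equal: c = 15740 / 17802 = 0.884 J/(g·°C)

c = 0.884 J/(g·°C)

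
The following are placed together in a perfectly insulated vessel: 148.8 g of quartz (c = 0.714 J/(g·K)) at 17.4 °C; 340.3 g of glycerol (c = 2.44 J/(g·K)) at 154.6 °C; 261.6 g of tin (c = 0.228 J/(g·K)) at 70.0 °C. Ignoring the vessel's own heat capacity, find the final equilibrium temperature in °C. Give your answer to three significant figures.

T_f = 135 °C

Σ mᵢcᵢ(T − Tᵢ) = 0  ⇒  T = Σ mᵢcᵢTᵢ / Σ mᵢcᵢ
Σ mᵢcᵢ = 148.8×0.714 + 340.3×2.44 + 261.6×0.228 = 996.2200
Σ mᵢcᵢTᵢ = 106.2432×17.4 + 830.332×154.6 + 59.6448×70.0 = 134390
T = 134390 / 996.2200 = 134.9 °C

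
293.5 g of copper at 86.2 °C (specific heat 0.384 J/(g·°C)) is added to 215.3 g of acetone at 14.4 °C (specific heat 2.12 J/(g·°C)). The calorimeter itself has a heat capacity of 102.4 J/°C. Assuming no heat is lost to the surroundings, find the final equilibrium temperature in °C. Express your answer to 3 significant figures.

Heat lost by copper = heat gained by acetone + calorimeter.
(293.5)(0.384)(86.2 − T) = [(215.3)(2.12) + 102.4](T − 14.4)
112.704 (86.2 − T) = 558.836 (T − 14.4)
9715.1 − 112.704 T = 558.836 T − 8047.2
17762.3 = 671.540 T
T = 26.45 °C

T_f = 26.5 °C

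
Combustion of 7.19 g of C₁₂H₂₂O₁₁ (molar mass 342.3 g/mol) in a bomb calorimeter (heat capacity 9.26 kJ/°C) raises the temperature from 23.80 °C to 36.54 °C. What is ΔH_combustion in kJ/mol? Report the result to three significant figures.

ΔH = -5620 kJ/mol

ΔT = 36.54 − 23.80 = 12.74 °C
q_cal = C_cal × ΔT = 9.26 × 12.74 = 117.9724 kJ
n = 7.19 / 342.3 = 0.02100 mol
q_rxn = −q_cal = -117.9724 kJ
ΔH = -117.9724 / 0.02100 = -5618 kJ/mol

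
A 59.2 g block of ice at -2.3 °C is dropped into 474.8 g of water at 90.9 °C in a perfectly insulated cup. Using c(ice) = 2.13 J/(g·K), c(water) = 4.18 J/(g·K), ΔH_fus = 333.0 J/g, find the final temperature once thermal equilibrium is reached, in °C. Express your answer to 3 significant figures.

Heat to bring ice to 0 °C and melt it: q₁ = 59.2×2.13×2.3 + 59.2×333.0 = 20004 J
Heat the water can supply cooling to 0 °C: 474.8×4.18×90.9 = 180406 J > q₁, so all ice melts.
Energy balance: 474.8×4.18×(90.9 − T) = 20004 + 59.2×4.18×(T − 0)
1984.664(90.9 − T) = 20004 + 247.456 T
180406 − 20004 = 2232.120 T
T = 160402 / 2232.120 = 71.86 °C

T_f = 71.9 °C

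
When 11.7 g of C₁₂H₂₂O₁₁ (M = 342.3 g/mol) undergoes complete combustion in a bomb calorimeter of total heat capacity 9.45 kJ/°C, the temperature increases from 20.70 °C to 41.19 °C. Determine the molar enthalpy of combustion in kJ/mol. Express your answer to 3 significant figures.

ΔH = -5660 kJ/mol

ΔT = 41.19 − 20.70 = 20.49 °C
q_cal = C_cal × ΔT = 9.45 × 20.49 = 193.6305 kJ
n = 11.7 / 342.3 = 0.034181 mol
q_rxn = −q_cal = -193.6305 kJ
ΔH = -193.6305 / 0.034181 = -5664.9 kJ/mol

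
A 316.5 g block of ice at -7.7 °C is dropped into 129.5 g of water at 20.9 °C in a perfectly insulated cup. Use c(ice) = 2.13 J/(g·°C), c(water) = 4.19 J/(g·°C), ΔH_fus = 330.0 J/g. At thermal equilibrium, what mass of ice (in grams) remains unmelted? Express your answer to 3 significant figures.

Heat to warm all ice to 0 °C: 316.5×2.13×7.7 = 5190.9 J
Heat released by water cooling to 0 °C: 129.5×4.19×20.9 = 11340 J
11340 J < 5190.9 + 316.5×330.0 = 109635.9 J, so not all ice melts; final T = 0 °C.
Heat left for melting: 11340 − 5190.9 = 6149.1 J
Mass melted = 6149.1 / 330.0 = 18.63 g
Ice remaining = 316.5 − 18.63 = 297.87 g

m_ice remaining = 298 g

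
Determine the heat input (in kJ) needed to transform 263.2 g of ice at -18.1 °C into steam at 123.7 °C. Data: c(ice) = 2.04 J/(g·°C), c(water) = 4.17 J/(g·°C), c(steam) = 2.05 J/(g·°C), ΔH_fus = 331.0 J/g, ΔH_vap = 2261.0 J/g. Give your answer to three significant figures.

q = 814 kJ

q1 (heat ice -18.1→0.0 °C): 263.2 × 2.04 × 18.1 = 9718 J
q2 (melt at 0 °C): 263.2 × 331.0 = 87119 J
q3 (heat water 0.0→100.0 °C): 263.2 × 4.17 × 100.0 = 109754 J
q4 (vaporize at 100 °C): 263.2 × 2261.0 = 595095 J
q5 (heat steam 100.0→123.7 °C): 263.2 × 2.05 × 23.7 = 12788 J
Total: 9718 + 87119 + 109754 + 595095 + 12788 = 814474 J = 814 kJ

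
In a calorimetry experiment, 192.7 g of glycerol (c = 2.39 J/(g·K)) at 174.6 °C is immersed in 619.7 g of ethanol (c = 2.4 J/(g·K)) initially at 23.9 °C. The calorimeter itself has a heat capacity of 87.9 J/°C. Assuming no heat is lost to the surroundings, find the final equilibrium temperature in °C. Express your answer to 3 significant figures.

Heat lost by glycerol = heat gained by ethanol + calorimeter.
(192.7)(2.39)(174.6 − T) = [(619.7)(2.4) + 87.9](T − 23.9)
460.553 (174.6 − T) = 1575.18 (T − 23.9)
80413 − 460.553 T = 1575.18 T − 37647
118060 = 2035.733 T
T = 57.99 °C

T_f = 58.0 °C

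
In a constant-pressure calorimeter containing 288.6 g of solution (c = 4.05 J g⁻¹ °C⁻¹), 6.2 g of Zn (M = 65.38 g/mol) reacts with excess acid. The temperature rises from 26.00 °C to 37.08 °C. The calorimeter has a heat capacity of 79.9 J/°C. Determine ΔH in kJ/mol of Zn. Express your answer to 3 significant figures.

|ΔT| = |37.08 − 26.00| = 11.08 °C
|q_surr| = (288.6 × 4.05 + 79.9) × 11.08 = 1248.73 × 11.08 = 13840 J
n(Zn) = 6.2 / 65.38 = 0.09483 mol
Temperature rose, so q_rxn = −|q_surr| = -13.84 kJ
ΔH = q_rxn / n = -145.9 kJ/mol

ΔH = -146 kJ/mol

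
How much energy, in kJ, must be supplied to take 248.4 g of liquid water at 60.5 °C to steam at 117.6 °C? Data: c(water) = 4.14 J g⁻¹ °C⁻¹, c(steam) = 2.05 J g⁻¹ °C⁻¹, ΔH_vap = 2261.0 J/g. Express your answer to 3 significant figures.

q1 (heat water 60.5→100.0 °C): 248.4 × 4.14 × 39.5 = 40621 J
q2 (vaporize at 100 °C): 248.4 × 2261.0 = 561632 J
q3 (heat steam 100.0→117.6 °C): 248.4 × 2.05 × 17.6 = 8962 J
Total: 40621 + 561632 + 8962 = 611215 J = 611 kJ

q = 611 kJ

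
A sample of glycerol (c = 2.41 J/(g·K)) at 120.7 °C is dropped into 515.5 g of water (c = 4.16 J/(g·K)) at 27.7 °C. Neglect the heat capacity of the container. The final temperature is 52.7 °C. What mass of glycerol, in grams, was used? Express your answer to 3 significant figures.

q_gained = (515.5 × 4.16) × (52.7 − 27.7) = 53610 J
q_lost = m × 2.41 × (120.7 − 52.7) = 163.88 m
m = 53610 / 163.88 = 327 g

m = 327 g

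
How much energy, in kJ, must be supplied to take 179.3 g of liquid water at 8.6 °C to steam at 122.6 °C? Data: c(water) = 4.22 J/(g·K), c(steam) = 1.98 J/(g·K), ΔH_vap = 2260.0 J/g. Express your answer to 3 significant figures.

q = 482 kJ

q1 (heat water 8.6→100.0 °C): 179.3 × 4.22 × 91.4 = 69157 J
q2 (vaporize at 100 °C): 179.3 × 2260.0 = 405218 J
q3 (heat steam 100.0→122.6 °C): 179.3 × 1.98 × 22.6 = 8023 J
Total: 69157 + 405218 + 8023 = 482398 J = 482 kJ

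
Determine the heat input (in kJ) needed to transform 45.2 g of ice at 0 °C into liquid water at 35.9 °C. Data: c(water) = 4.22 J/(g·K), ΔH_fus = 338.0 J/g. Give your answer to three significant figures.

q1 (melt at 0 °C): 45.2 × 338.0 = 15278 J
q2 (heat water 0.0→35.9 °C): 45.2 × 4.22 × 35.9 = 6848 J
Total: 15278 + 6848 = 22126 J = 22.1 kJ

q = 22.1 kJ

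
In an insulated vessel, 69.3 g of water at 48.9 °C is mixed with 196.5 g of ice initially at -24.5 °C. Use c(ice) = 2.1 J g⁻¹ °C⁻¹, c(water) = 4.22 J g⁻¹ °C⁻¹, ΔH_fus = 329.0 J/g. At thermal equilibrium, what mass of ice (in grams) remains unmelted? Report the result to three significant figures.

m_ice remaining = 184 g

Heat to warm all ice to 0 °C: 196.5×2.1×24.5 = 10110 J
Heat released by water cooling to 0 °C: 69.3×4.22×48.9 = 14301 J
14301 J < 10110 + 196.5×329.0 = 74758.5 J, so not all ice melts; final T = 0 °C.
Heat left for melting: 14301 − 10110 = 4191 J
Mass melted = 4191 / 329.0 = 12.74 g
Ice remaining = 196.5 − 12.74 = 183.76 g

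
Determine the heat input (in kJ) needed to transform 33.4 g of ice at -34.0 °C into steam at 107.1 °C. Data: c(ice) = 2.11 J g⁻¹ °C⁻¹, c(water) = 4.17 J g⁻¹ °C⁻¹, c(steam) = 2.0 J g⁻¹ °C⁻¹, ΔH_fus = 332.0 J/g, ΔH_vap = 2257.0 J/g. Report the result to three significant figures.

q1 (heat ice -34.0→0.0 °C): 33.4 × 2.11 × 34.0 = 2396 J
q2 (melt at 0 °C): 33.4 × 332.0 = 11089 J
q3 (heat water 0.0→100.0 °C): 33.4 × 4.17 × 100.0 = 13928 J
q4 (vaporize at 100 °C): 33.4 × 2257.0 = 75384 J
q5 (heat steam 100.0→107.1 °C): 33.4 × 2.0 × 7.1 = 474 J
Total: 2396 + 11089 + 13928 + 75384 + 474 = 103271 J = 103 kJ

q = 103 kJ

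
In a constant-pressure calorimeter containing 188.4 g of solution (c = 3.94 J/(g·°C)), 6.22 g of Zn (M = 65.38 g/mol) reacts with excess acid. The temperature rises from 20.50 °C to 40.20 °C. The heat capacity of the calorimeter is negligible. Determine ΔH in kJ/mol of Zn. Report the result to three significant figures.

ΔH = -154 kJ/mol

|ΔT| = |40.20 − 20.50| = 19.70 °C
|q_surr| = (188.4 × 3.94) × 19.70 = 742.296 × 19.70 = 14620 J
n(Zn) = 6.22 / 65.38 = 0.09514 mol
Temperature rose, so q_rxn = −|q_surr| = -14.62 kJ
ΔH = q_rxn / n = -153.7 kJ/mol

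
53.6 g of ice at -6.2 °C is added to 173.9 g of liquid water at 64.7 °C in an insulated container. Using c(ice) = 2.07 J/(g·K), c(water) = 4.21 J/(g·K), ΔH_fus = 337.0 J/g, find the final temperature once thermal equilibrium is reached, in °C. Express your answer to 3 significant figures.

Heat to bring ice to 0 °C and melt it: q₁ = 53.6×2.07×6.2 + 53.6×337.0 = 18751 J
Heat the water can supply cooling to 0 °C: 173.9×4.21×64.7 = 47368.1 J > q₁, so all ice melts.
Energy balance: 173.9×4.21×(64.7 − T) = 18751 + 53.6×4.21×(T − 0)
732.119(64.7 − T) = 18751 + 225.656 T
47368.1 − 18751 = 957.775 T
T = 28617.1 / 957.775 = 29.88 °C

T_f = 29.9 °C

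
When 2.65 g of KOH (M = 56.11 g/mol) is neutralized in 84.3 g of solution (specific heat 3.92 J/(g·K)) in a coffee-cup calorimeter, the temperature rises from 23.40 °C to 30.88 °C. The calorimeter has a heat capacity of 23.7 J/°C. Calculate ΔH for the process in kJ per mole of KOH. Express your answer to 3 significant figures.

|ΔT| = |30.88 − 23.40| = 7.48 °C
|q_surr| = (84.3 × 3.92 + 23.7) × 7.48 = 354.156 × 7.48 = 2649 J
n(KOH) = 2.65 / 56.11 = 0.04723 mol
Temperature rose, so q_rxn = −|q_surr| = -2.649 kJ
ΔH = q_rxn / n = -56.09 kJ/mol

ΔH = -56.1 kJ/mol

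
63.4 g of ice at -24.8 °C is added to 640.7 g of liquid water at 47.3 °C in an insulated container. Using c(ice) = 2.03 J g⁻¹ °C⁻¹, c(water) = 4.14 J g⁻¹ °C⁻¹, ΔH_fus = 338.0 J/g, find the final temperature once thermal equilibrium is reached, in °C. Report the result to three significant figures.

Heat to bring ice to 0 °C and melt it: q₁ = 63.4×2.03×24.8 + 63.4×338.0 = 24621 J
Heat the water can supply cooling to 0 °C: 640.7×4.14×47.3 = 125463 J > q₁, so all ice melts.
Energy balance: 640.7×4.14×(47.3 − T) = 24621 + 63.4×4.14×(T − 0)
2652.498(47.3 − T) = 24621 + 262.476 T
125463 − 24621 = 2914.974 T
T = 100842 / 2914.974 = 34.59 °C

T_f = 34.6 °C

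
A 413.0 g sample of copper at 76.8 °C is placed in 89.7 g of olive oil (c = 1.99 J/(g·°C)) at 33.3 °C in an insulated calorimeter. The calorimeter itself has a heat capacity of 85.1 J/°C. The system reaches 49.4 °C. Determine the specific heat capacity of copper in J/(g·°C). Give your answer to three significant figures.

c = 0.375 J/(g·°C)

q_gained = (89.7 × 1.99 + 85.1) × (49.4 − 33.3) = 4244 J
q_lost = 413.0 × c × (76.8 − 49.4) = 11316.2 c
Set equal: c = 4244 / 11316.2 = 0.375 J/(g·°C)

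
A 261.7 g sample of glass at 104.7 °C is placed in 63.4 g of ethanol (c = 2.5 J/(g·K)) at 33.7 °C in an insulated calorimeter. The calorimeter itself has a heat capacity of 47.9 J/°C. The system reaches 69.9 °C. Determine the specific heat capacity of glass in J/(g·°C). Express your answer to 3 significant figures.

c = 0.820 J/(g·°C)

q_gained = (63.4 × 2.5 + 47.9) × (69.9 − 33.7) = 7472 J
q_lost = 261.7 × c × (104.7 − 69.9) = 9107.16 c
Set equal: c = 7472 / 9107.16 = 0.820 J/(g·°C)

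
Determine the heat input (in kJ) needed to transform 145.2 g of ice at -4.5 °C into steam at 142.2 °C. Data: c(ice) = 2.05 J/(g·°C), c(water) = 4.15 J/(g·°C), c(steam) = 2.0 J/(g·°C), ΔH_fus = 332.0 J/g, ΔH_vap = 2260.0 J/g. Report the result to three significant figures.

q = 450 kJ

q1 (heat ice -4.5→0.0 °C): 145.2 × 2.05 × 4.5 = 1339 J
q2 (melt at 0 °C): 145.2 × 332.0 = 48206 J
q3 (heat water 0.0→100.0 °C): 145.2 × 4.15 × 100.0 = 60258 J
q4 (vaporize at 100 °C): 145.2 × 2260.0 = 328152 J
q5 (heat steam 100.0→142.2 °C): 145.2 × 2.0 × 42.2 = 12255 J
Total: 1339 + 48206 + 60258 + 328152 + 12255 = 450210 J = 450 kJ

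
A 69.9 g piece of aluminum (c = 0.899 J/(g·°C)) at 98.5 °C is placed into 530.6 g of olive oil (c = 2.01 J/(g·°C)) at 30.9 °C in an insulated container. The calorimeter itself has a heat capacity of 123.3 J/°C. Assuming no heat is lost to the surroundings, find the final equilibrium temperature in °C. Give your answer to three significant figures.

T_f = 34.3 °C

Heat lost by aluminum = heat gained by olive oil + calorimeter.
(69.9)(0.899)(98.5 − T) = [(530.6)(2.01) + 123.3](T − 30.9)
62.8401 (98.5 − T) = 1189.806 (T − 30.9)
6189.7 − 62.8401 T = 1189.806 T − 36765
42954.7 = 1252.6461 T
T = 34.29 °C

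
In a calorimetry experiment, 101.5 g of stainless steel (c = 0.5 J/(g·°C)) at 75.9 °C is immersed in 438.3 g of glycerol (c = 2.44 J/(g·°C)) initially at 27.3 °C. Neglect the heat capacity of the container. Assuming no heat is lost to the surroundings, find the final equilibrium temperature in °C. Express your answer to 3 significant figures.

T_f = 29.5 °C

Heat lost by stainless steel = heat gained by glycerol.
(101.5)(0.5)(75.9 − T) = (438.3)(2.44)(T − 27.3)
50.75 (75.9 − T) = 1069.452 (T − 27.3)
3851.9 − 50.75 T = 1069.452 T − 29196
33047.9 = 1120.202 T
T = 29.50 °C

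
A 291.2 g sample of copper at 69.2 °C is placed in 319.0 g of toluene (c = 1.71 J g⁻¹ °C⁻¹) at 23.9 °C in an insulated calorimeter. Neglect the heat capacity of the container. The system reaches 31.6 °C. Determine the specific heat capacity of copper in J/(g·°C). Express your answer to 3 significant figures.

q_gained = (319.0 × 1.71) × (31.6 − 23.9) = 4200 J
q_lost = 291.2 × c × (69.2 − 31.6) = 10949.12 c
Set equal: c = 4200 / 10949.12 = 0.384 J/(g·°C)

c = 0.384 J/(g·°C)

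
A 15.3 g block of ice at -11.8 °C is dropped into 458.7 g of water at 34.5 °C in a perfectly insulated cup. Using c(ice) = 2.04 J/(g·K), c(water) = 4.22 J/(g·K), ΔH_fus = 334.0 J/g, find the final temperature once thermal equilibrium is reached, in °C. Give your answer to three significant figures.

T_f = 30.6 °C

Heat to bring ice to 0 °C and melt it: q₁ = 15.3×2.04×11.8 + 15.3×334.0 = 5478.5 J
Heat the water can supply cooling to 0 °C: 458.7×4.22×34.5 = 66782.1 J > q₁, so all ice melts.
Energy balance: 458.7×4.22×(34.5 − T) = 5478.5 + 15.3×4.22×(T − 0)
1935.714(34.5 − T) = 5478.5 + 64.566 T
66782.1 − 5478.5 = 2000.280 T
T = 61303.6 / 2000.280 = 30.648 °C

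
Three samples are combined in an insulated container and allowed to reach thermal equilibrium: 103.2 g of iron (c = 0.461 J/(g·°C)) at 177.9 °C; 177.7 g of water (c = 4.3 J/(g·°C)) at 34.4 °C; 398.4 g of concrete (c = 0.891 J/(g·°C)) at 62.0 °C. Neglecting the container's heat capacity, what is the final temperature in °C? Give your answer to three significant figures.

T_f = 48.6 °C

Σ mᵢcᵢ(T − Tᵢ) = 0  ⇒  T = Σ mᵢcᵢTᵢ / Σ mᵢcᵢ
Σ mᵢcᵢ = 103.2×0.461 + 177.7×4.3 + 398.4×0.891 = 1166.6596
Σ mᵢcᵢTᵢ = 47.5752×177.9 + 764.11×34.4 + 354.9744×62.0 = 56757
T = 56757 / 1166.6596 = 48.649 °C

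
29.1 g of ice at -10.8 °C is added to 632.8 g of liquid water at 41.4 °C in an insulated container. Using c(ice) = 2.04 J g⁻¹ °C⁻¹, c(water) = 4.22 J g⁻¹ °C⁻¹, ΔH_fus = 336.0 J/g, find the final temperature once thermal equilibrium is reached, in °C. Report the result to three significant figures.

T_f = 35.8 °C

Heat to bring ice to 0 °C and melt it: q₁ = 29.1×2.04×10.8 + 29.1×336.0 = 10419 J
Heat the water can supply cooling to 0 °C: 632.8×4.22×41.4 = 110555 J > q₁, so all ice melts.
Energy balance: 632.8×4.22×(41.4 − T) = 10419 + 29.1×4.22×(T − 0)
2670.416(41.4 − T) = 10419 + 122.802 T
110555 − 10419 = 2793.218 T
T = 100136 / 2793.218 = 35.8497 °C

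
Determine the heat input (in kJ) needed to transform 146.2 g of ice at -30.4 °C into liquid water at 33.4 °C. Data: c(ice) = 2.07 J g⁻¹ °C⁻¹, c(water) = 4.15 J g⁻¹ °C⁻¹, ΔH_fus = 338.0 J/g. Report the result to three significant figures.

q = 78.9 kJ

q1 (heat ice -30.4→0.0 °C): 146.2 × 2.07 × 30.4 = 9200 J
q2 (melt at 0 °C): 146.2 × 338.0 = 49416 J
q3 (heat water 0.0→33.4 °C): 146.2 × 4.15 × 33.4 = 20265 J
Total: 9200 + 49416 + 20265 = 78881 J = 78.9 kJ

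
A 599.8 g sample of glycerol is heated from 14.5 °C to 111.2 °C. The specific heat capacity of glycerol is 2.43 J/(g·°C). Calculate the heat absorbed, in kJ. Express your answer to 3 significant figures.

q = m c ΔT = 599.8 × 2.43 × (111.2 − 14.5)
q = 599.8 × 2.43 × 96.7 = 140900 J = 141 kJ

q = 141 kJ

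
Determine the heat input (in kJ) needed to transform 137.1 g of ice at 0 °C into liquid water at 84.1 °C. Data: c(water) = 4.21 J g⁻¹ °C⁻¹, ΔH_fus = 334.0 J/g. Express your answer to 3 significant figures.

q1 (melt at 0 °C): 137.1 × 334.0 = 45791 J
q2 (heat water 0.0→84.1 °C): 137.1 × 4.21 × 84.1 = 48542 J
Total: 45791 + 48542 = 94333 J = 94.3 kJ

q = 94.3 kJ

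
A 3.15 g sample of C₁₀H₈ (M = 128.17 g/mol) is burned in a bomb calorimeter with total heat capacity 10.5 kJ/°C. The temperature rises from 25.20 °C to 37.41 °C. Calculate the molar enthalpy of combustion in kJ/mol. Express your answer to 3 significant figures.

ΔH = -5220 kJ/mol

ΔT = 37.41 − 25.20 = 12.21 °C
q_cal = C_cal × ΔT = 10.5 × 12.21 = 128.205 kJ
n = 3.15 / 128.17 = 0.02458 mol
q_rxn = −q_cal = -128.205 kJ
ΔH = -128.205 / 0.02458 = -5216 kJ/mol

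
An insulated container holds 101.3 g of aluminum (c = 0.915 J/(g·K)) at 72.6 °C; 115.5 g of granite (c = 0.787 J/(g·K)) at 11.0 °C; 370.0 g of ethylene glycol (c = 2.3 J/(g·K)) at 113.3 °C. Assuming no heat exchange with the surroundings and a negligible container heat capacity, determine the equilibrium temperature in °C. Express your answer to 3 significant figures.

Σ mᵢcᵢ(T − Tᵢ) = 0  ⇒  T = Σ mᵢcᵢTᵢ / Σ mᵢcᵢ
Σ mᵢcᵢ = 101.3×0.915 + 115.5×0.787 + 370.0×2.3 = 1034.5880
Σ mᵢcᵢTᵢ = 92.6895×72.6 + 90.8985×11.0 + 851×113.3 = 104150
T = 104150 / 1034.5880 = 100.7 °C

T_f = 101 °C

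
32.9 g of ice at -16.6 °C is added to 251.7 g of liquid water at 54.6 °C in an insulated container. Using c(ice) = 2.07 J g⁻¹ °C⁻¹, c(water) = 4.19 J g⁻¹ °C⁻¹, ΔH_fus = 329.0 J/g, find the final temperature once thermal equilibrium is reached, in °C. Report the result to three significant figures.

Heat to bring ice to 0 °C and melt it: q₁ = 32.9×2.07×16.6 + 32.9×329.0 = 11955 J
Heat the water can supply cooling to 0 °C: 251.7×4.19×54.6 = 57582.4 J > q₁, so all ice melts.
Energy balance: 251.7×4.19×(54.6 − T) = 11955 + 32.9×4.19×(T − 0)
1054.623(54.6 − T) = 11955 + 137.851 T
57582.4 − 11955 = 1192.474 T
T = 45627.4 / 1192.474 = 38.26 °C

T_f = 38.3 °C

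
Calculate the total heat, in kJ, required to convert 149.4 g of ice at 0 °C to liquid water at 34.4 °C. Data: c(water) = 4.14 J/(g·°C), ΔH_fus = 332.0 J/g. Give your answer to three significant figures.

q = 70.9 kJ

q1 (melt at 0 °C): 149.4 × 332.0 = 49601 J
q2 (heat water 0.0→34.4 °C): 149.4 × 4.14 × 34.4 = 21277 J
Total: 49601 + 21277 = 70878 J = 70.9 kJ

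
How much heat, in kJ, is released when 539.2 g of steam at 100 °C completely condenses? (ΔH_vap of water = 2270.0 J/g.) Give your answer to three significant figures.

q = m × ΔH_vap = 539.2 × 2270.0 = 1224000 J = 1220 kJ

q = 1220 kJ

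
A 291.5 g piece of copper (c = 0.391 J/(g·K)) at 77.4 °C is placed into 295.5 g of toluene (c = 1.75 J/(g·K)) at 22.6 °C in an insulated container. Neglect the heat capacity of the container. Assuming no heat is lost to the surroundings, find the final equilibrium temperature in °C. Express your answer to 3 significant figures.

T_f = 32.5 °C

Heat lost by copper = heat gained by toluene.
(291.5)(0.391)(77.4 − T) = (295.5)(1.75)(T − 22.6)
113.9765 (77.4 − T) = 517.125 (T − 22.6)
8821.8 − 113.9765 T = 517.125 T − 11687
20508.8 = 631.1015 T
T = 32.50 °C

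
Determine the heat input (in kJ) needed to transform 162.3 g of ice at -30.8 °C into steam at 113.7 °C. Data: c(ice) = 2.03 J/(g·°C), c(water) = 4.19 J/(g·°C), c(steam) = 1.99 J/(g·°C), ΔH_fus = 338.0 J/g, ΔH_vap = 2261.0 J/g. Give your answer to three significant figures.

q1 (heat ice -30.8→0.0 °C): 162.3 × 2.03 × 30.8 = 10148 J
q2 (melt at 0 °C): 162.3 × 338.0 = 54857 J
q3 (heat water 0.0→100.0 °C): 162.3 × 4.19 × 100.0 = 68004 J
q4 (vaporize at 100 °C): 162.3 × 2261.0 = 366960 J
q5 (heat steam 100.0→113.7 °C): 162.3 × 1.99 × 13.7 = 4425 J
Total: 10148 + 54857 + 68004 + 366960 + 4425 = 504394 J = 504 kJ

q = 504 kJ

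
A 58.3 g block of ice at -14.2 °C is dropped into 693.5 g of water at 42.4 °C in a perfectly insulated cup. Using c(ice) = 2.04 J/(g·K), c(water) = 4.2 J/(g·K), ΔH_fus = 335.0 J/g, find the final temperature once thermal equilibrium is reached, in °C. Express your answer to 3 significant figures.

Heat to bring ice to 0 °C and melt it: q₁ = 58.3×2.04×14.2 + 58.3×335.0 = 21219 J
Heat the water can supply cooling to 0 °C: 693.5×4.2×42.4 = 123498 J > q₁, so all ice melts.
Energy balance: 693.5×4.2×(42.4 − T) = 21219 + 58.3×4.2×(T − 0)
2912.7(42.4 − T) = 21219 + 244.86 T
123498 − 21219 = 3157.56 T
T = 102279 / 3157.56 = 32.39 °C

T_f = 32.4 °C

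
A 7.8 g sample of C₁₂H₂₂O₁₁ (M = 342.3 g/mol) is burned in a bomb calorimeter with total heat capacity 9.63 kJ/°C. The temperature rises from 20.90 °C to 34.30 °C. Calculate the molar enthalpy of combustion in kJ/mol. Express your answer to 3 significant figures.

ΔH = -5660 kJ/mol

ΔT = 34.30 − 20.90 = 13.40 °C
q_cal = C_cal × ΔT = 9.63 × 13.40 = 129.042 kJ
n = 7.8 / 342.3 = 0.02279 mol
q_rxn = −q_cal = -129.042 kJ
ΔH = -129.042 / 0.02279 = -5662 kJ/mol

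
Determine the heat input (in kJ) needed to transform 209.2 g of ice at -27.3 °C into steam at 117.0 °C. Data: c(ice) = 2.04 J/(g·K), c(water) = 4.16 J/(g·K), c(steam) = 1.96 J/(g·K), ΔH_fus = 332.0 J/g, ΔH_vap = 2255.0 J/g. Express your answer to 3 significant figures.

q1 (heat ice -27.3→0.0 °C): 209.2 × 2.04 × 27.3 = 11651 J
q2 (melt at 0 °C): 209.2 × 332.0 = 69454 J
q3 (heat water 0.0→100.0 °C): 209.2 × 4.16 × 100.0 = 87027 J
q4 (vaporize at 100 °C): 209.2 × 2255.0 = 471746 J
q5 (heat steam 100.0→117.0 °C): 209.2 × 1.96 × 17.0 = 6971 J
Total: 11651 + 69454 + 87027 + 471746 + 6971 = 646849 J = 647 kJ

q = 647 kJ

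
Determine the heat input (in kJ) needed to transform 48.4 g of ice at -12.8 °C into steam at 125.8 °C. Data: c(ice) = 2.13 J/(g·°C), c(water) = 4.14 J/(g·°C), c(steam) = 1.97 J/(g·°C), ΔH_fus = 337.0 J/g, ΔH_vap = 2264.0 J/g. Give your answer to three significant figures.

q1 (heat ice -12.8→0.0 °C): 48.4 × 2.13 × 12.8 = 1320 J
q2 (melt at 0 °C): 48.4 × 337.0 = 16311 J
q3 (heat water 0.0→100.0 °C): 48.4 × 4.14 × 100.0 = 20038 J
q4 (vaporize at 100 °C): 48.4 × 2264.0 = 109578 J
q5 (heat steam 100.0→125.8 °C): 48.4 × 1.97 × 25.8 = 2460 J
Total: 1320 + 16311 + 20038 + 109578 + 2460 = 149707 J = 150 kJ

q = 150 kJ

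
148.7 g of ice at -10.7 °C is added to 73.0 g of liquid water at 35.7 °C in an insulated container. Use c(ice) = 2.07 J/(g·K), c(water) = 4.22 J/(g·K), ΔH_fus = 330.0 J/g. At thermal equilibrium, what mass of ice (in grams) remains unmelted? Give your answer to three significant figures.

m_ice remaining = 125 g

Heat to warm all ice to 0 °C: 148.7×2.07×10.7 = 3293.6 J
Heat released by water cooling to 0 °C: 73.0×4.22×35.7 = 10998 J
10998 J < 3293.6 + 148.7×330.0 = 52364.6 J, so not all ice melts; final T = 0 °C.
Heat left for melting: 10998 − 3293.6 = 7704.4 J
Mass melted = 7704.4 / 330.0 = 23.35 g
Ice remaining = 148.7 − 23.35 = 125.35 g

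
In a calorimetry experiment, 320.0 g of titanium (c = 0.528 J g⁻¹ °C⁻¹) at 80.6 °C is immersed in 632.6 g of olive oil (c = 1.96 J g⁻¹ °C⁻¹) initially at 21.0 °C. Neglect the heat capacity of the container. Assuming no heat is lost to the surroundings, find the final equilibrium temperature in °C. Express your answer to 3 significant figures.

T_f = 28.1 °C

Heat lost by titanium = heat gained by olive oil.
(320.0)(0.528)(80.6 − T) = (632.6)(1.96)(T − 21.0)
168.96 (80.6 − T) = 1239.896 (T − 21.0)
13618 − 168.96 T = 1239.896 T − 26038
39656 = 1408.856 T
T = 28.148 °C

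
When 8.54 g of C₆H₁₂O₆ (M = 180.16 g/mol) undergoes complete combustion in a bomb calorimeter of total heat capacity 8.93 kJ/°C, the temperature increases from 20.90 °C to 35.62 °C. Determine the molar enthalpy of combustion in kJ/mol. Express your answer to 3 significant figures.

ΔH = -2770 kJ/mol

ΔT = 35.62 − 20.90 = 14.72 °C
q_cal = C_cal × ΔT = 8.93 × 14.72 = 131.4496 kJ
n = 8.54 / 180.16 = 0.04740 mol
q_rxn = −q_cal = -131.4496 kJ
ΔH = -131.4496 / 0.04740 = -2773 kJ/mol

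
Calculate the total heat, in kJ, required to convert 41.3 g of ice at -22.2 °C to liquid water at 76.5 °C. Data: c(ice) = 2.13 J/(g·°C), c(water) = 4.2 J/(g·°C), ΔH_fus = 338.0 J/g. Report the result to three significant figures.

q1 (heat ice -22.2→0.0 °C): 41.3 × 2.13 × 22.2 = 1953 J
q2 (melt at 0 °C): 41.3 × 338.0 = 13959 J
q3 (heat water 0.0→76.5 °C): 41.3 × 4.2 × 76.5 = 13270 J
Total: 1953 + 13959 + 13270 = 29182 J = 29.2 kJ

q = 29.2 kJ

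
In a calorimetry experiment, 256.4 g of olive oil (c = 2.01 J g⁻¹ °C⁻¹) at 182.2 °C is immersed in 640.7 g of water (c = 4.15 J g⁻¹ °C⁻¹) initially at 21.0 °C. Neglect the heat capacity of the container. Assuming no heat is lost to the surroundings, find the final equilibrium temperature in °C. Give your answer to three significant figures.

Heat lost by olive oil = heat gained by water.
(256.4)(2.01)(182.2 − T) = (640.7)(4.15)(T − 21.0)
515.364 (182.2 − T) = 2658.905 (T − 21.0)
93899 − 515.364 T = 2658.905 T − 55837
149736 = 3174.269 T
T = 47.17 °C

T_f = 47.2 °C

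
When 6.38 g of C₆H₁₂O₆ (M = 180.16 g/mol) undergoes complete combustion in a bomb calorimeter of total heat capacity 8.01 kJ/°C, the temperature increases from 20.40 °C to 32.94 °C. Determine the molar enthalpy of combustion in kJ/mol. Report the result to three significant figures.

ΔT = 32.94 − 20.40 = 12.54 °C
q_cal = C_cal × ΔT = 8.01 × 12.54 = 100.4454 kJ
n = 6.38 / 180.16 = 0.03541 mol
q_rxn = −q_cal = -100.4454 kJ
ΔH = -100.4454 / 0.03541 = -2837 kJ/mol

ΔH = -2840 kJ/mol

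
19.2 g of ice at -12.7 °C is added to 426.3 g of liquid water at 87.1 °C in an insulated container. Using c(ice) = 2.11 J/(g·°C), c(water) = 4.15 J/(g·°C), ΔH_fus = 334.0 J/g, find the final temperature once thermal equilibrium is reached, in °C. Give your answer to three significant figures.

Heat to bring ice to 0 °C and melt it: q₁ = 19.2×2.11×12.7 + 19.2×334.0 = 6927.3 J
Heat the water can supply cooling to 0 °C: 426.3×4.15×87.1 = 154093 J > q₁, so all ice melts.
Energy balance: 426.3×4.15×(87.1 − T) = 6927.3 + 19.2×4.15×(T − 0)
1769.145(87.1 − T) = 6927.3 + 79.68 T
154093 − 6927.3 = 1848.825 T
T = 147165.7 / 1848.825 = 79.60 °C

T_f = 79.6 °C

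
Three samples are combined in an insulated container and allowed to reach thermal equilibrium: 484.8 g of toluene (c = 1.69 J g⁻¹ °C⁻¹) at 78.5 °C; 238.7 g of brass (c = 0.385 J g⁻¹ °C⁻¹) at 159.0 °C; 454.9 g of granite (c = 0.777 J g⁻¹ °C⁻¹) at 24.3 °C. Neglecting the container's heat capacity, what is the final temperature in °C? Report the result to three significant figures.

T_f = 69.2 °C

Σ mᵢcᵢ(T − Tᵢ) = 0  ⇒  T = Σ mᵢcᵢTᵢ / Σ mᵢcᵢ
Σ mᵢcᵢ = 484.8×1.69 + 238.7×0.385 + 454.9×0.777 = 1264.6688
Σ mᵢcᵢTᵢ = 819.312×78.5 + 91.8995×159.0 + 353.4573×24.3 = 87517
T = 87517 / 1264.6688 = 69.20 °C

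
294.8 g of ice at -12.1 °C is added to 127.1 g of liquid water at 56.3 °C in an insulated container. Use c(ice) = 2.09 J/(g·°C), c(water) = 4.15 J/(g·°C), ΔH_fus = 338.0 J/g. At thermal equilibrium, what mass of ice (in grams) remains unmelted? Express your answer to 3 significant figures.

m_ice remaining = 229 g

Heat to warm all ice to 0 °C: 294.8×2.09×12.1 = 7455.2 J
Heat released by water cooling to 0 °C: 127.1×4.15×56.3 = 29696 J
29696 J < 7455.2 + 294.8×338.0 = 107097.6 J, so not all ice melts; final T = 0 °C.
Heat left for melting: 29696 − 7455.2 = 22240.8 J
Mass melted = 22240.8 / 338.0 = 65.80 g
Ice remaining = 294.8 − 65.80 = 229.00 g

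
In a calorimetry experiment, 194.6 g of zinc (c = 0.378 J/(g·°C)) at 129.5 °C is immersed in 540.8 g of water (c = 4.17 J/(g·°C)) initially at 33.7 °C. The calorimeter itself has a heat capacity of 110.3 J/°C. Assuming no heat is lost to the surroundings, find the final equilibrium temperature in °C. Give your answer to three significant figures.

Heat lost by zinc = heat gained by water + calorimeter.
(194.6)(0.378)(129.5 − T) = [(540.8)(4.17) + 110.3](T − 33.7)
73.5588 (129.5 − T) = 2365.436 (T − 33.7)
9525.9 − 73.5588 T = 2365.436 T − 79715
89240.9 = 2438.9948 T
T = 36.59 °C

T_f = 36.6 °C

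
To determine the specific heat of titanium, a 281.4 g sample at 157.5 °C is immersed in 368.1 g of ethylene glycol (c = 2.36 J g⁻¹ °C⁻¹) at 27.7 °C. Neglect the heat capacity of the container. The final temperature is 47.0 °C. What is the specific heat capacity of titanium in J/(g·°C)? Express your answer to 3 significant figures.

q_gained = (368.1 × 2.36) × (47.0 − 27.7) = 16770 J
q_lost = 281.4 × c × (157.5 − 47.0) = 31094.7 c
Set equal: c = 16770 / 31094.7 = 0.539 J/(g·°C)

c = 0.539 J/(g·°C)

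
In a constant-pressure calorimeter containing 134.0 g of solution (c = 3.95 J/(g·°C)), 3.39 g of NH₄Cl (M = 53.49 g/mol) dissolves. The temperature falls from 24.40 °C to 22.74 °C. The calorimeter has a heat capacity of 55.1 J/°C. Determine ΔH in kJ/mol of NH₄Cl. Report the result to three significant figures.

|ΔT| = |22.74 − 24.40| = 1.66 °C
|q_surr| = (134.0 × 3.95 + 55.1) × 1.66 = 584.4 × 1.66 = 970.1 J
n(NH₄Cl) = 3.39 / 53.49 = 0.06338 mol
Temperature fell, so q_rxn = +|q_surr| = 0.9701 kJ
ΔH = q_rxn / n = 15.31 kJ/mol

ΔH = 15.3 kJ/mol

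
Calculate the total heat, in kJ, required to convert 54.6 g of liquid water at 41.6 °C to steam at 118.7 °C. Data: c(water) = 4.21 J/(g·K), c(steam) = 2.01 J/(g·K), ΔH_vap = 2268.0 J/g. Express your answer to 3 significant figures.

q = 139 kJ

q1 (heat water 41.6→100.0 °C): 54.6 × 4.21 × 58.4 = 13424 J
q2 (vaporize at 100 °C): 54.6 × 2268.0 = 123833 J
q3 (heat steam 100.0→118.7 °C): 54.6 × 2.01 × 18.7 = 2052 J
Total: 13424 + 123833 + 2052 = 139309 J = 139 kJ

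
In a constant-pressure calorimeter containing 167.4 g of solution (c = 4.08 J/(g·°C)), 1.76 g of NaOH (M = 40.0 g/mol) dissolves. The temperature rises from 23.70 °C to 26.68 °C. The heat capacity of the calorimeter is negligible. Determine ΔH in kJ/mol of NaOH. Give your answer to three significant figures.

|ΔT| = |26.68 − 23.70| = 2.98 °C
|q_surr| = (167.4 × 4.08) × 2.98 = 682.992 × 2.98 = 2035 J
n(NaOH) = 1.76 / 40.0 = 0.04400 mol
Temperature rose, so q_rxn = −|q_surr| = -2.035 kJ
ΔH = q_rxn / n = -46.25 kJ/mol

ΔH = -46.3 kJ/mol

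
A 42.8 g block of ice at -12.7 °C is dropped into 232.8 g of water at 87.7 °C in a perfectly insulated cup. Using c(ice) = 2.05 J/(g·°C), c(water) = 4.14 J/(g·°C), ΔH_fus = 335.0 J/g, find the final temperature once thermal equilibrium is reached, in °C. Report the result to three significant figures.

Heat to bring ice to 0 °C and melt it: q₁ = 42.8×2.05×12.7 + 42.8×335.0 = 15452 J
Heat the water can supply cooling to 0 °C: 232.8×4.14×87.7 = 84524.6 J > q₁, so all ice melts.
Energy balance: 232.8×4.14×(87.7 − T) = 15452 + 42.8×4.14×(T − 0)
963.792(87.7 − T) = 15452 + 177.192 T
84524.6 − 15452 = 1140.984 T
T = 69072.6 / 1140.984 = 60.54 °C

T_f = 60.5 °C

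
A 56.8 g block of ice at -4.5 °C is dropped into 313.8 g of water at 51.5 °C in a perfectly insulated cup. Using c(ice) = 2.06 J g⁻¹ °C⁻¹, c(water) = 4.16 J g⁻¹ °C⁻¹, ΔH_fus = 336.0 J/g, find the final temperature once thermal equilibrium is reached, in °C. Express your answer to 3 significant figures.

Heat to bring ice to 0 °C and melt it: q₁ = 56.8×2.06×4.5 + 56.8×336.0 = 19611 J
Heat the water can supply cooling to 0 °C: 313.8×4.16×51.5 = 67228.5 J > q₁, so all ice melts.
Energy balance: 313.8×4.16×(51.5 − T) = 19611 + 56.8×4.16×(T − 0)
1305.408(51.5 − T) = 19611 + 236.288 T
67228.5 − 19611 = 1541.696 T
T = 47617.5 / 1541.696 = 30.89 °C

T_f = 30.9 °C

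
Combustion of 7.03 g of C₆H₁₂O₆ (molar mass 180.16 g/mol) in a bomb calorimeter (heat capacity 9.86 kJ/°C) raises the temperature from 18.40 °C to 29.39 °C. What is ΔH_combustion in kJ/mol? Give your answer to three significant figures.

ΔT = 29.39 − 18.40 = 10.99 °C
q_cal = C_cal × ΔT = 9.86 × 10.99 = 108.3614 kJ
n = 7.03 / 180.16 = 0.03902 mol
q_rxn = −q_cal = -108.3614 kJ
ΔH = -108.3614 / 0.03902 = -2777 kJ/mol

ΔH = -2780 kJ/mol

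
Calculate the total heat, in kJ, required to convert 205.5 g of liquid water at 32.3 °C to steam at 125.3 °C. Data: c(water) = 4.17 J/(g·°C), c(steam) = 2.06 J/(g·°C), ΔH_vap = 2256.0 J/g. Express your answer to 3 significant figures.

q1 (heat water 32.3→100.0 °C): 205.5 × 4.17 × 67.7 = 58014 J
q2 (vaporize at 100 °C): 205.5 × 2256.0 = 463608 J
q3 (heat steam 100.0→125.3 °C): 205.5 × 2.06 × 25.3 = 10710 J
Total: 58014 + 463608 + 10710 = 532332 J = 532 kJ

q = 532 kJ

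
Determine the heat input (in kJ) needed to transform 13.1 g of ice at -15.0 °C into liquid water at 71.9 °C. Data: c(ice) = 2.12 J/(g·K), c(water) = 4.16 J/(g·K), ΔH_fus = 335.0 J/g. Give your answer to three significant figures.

q = 8.72 kJ

q1 (heat ice -15.0→0.0 °C): 13.1 × 2.12 × 15.0 = 417 J
q2 (melt at 0 °C): 13.1 × 335.0 = 4389 J
q3 (heat water 0.0→71.9 °C): 13.1 × 4.16 × 71.9 = 3918 J
Total: 417 + 4389 + 3918 = 8724 J = 8.72 kJ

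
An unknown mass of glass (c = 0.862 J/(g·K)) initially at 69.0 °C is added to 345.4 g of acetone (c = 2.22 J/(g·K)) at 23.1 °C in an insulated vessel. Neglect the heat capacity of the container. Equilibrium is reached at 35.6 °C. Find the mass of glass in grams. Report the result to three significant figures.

q_gained = (345.4 × 2.22) × (35.6 − 23.1) = 9585 J
q_lost = m × 0.862 × (69.0 − 35.6) = 28.7908 m
m = 9585 / 28.7908 = 333 g

m = 333 g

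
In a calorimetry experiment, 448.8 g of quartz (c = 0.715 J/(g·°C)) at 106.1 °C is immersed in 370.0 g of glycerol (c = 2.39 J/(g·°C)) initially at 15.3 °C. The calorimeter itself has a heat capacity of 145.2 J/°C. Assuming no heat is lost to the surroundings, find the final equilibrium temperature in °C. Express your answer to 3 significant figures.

Heat lost by quartz = heat gained by glycerol + calorimeter.
(448.8)(0.715)(106.1 − T) = [(370.0)(2.39) + 145.2](T − 15.3)
320.892 (106.1 − T) = 1029.5 (T − 15.3)
34047 − 320.892 T = 1029.5 T − 15751
49798 = 1350.392 T
T = 36.88 °C

T_f = 36.9 °C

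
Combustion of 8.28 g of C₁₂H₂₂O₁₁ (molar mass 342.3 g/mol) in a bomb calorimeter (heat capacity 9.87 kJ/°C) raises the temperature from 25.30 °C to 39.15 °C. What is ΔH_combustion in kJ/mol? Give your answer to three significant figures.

ΔH = -5650 kJ/mol

ΔT = 39.15 − 25.30 = 13.85 °C
q_cal = C_cal × ΔT = 9.87 × 13.85 = 136.6995 kJ
n = 8.28 / 342.3 = 0.02419 mol
q_rxn = −q_cal = -136.6995 kJ
ΔH = -136.6995 / 0.02419 = -5651 kJ/mol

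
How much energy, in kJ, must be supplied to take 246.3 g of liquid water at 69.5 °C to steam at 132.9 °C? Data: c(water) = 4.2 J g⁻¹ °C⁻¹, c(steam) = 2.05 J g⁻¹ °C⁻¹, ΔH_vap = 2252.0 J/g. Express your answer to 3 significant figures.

q1 (heat water 69.5→100.0 °C): 246.3 × 4.2 × 30.5 = 31551 J
q2 (vaporize at 100 °C): 246.3 × 2252.0 = 554668 J
q3 (heat steam 100.0→132.9 °C): 246.3 × 2.05 × 32.9 = 16612 J
Total: 31551 + 554668 + 16612 = 602831 J = 603 kJ

q = 603 kJ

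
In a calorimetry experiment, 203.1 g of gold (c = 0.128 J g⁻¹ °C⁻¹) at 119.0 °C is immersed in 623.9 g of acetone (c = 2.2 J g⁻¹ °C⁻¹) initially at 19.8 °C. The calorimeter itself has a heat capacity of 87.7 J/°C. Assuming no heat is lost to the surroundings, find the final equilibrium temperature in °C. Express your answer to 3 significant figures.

Heat lost by gold = heat gained by acetone + calorimeter.
(203.1)(0.128)(119.0 − T) = [(623.9)(2.2) + 87.7](T − 19.8)
25.9968 (119.0 − T) = 1460.28 (T − 19.8)
3093.6 − 25.9968 T = 1460.28 T − 28914
32007.6 = 1486.2768 T
T = 21.54 °C

T_f = 21.5 °C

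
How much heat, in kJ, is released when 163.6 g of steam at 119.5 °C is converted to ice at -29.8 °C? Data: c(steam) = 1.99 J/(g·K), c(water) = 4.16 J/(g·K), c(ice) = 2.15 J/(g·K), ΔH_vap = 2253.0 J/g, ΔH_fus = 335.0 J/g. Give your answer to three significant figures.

q1 (cool steam 119.5→100 °C): 163.6 × 1.99 × 19.5 = 6348 J
q2 (condense at 100 °C): 163.6 × 2253.0 = 368591 J
q3 (cool water 100→0 °C): 163.6 × 4.16 × 100.0 = 68058 J
q4 (freeze at 0 °C): 163.6 × 335.0 = 54806 J
q5 (cool ice 0→-29.8 °C): 163.6 × 2.15 × 29.8 = 10482 J
Total: 6348 + 368591 + 68058 + 54806 + 10482 = 508285 J = 508 kJ

q = 508 kJ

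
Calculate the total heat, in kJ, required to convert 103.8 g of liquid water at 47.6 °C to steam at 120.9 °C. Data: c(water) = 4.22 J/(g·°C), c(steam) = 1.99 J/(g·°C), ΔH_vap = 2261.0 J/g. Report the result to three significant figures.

q = 262 kJ

q1 (heat water 47.6→100.0 °C): 103.8 × 4.22 × 52.4 = 22953 J
q2 (vaporize at 100 °C): 103.8 × 2261.0 = 234692 J
q3 (heat steam 100.0→120.9 °C): 103.8 × 1.99 × 20.9 = 4317 J
Total: 22953 + 234692 + 4317 = 261962 J = 262 kJ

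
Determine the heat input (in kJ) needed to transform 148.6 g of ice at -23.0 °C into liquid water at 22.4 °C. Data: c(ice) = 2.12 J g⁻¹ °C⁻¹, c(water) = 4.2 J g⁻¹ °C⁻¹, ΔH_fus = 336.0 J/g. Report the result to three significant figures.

q = 71.2 kJ

q1 (heat ice -23.0→0.0 °C): 148.6 × 2.12 × 23.0 = 7246 J
q2 (melt at 0 °C): 148.6 × 336.0 = 49930 J
q3 (heat water 0.0→22.4 °C): 148.6 × 4.2 × 22.4 = 13980 J
Total: 7246 + 49930 + 13980 = 71156 J = 71.2 kJ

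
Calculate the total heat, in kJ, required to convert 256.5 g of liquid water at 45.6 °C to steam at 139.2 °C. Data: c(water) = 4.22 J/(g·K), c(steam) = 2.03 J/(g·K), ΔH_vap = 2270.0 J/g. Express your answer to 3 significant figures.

q1 (heat water 45.6→100.0 °C): 256.5 × 4.22 × 54.4 = 58884 J
q2 (vaporize at 100 °C): 256.5 × 2270.0 = 582255 J
q3 (heat steam 100.0→139.2 °C): 256.5 × 2.03 × 39.2 = 20411 J
Total: 58884 + 582255 + 20411 = 661550 J = 662 kJ

q = 662 kJ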